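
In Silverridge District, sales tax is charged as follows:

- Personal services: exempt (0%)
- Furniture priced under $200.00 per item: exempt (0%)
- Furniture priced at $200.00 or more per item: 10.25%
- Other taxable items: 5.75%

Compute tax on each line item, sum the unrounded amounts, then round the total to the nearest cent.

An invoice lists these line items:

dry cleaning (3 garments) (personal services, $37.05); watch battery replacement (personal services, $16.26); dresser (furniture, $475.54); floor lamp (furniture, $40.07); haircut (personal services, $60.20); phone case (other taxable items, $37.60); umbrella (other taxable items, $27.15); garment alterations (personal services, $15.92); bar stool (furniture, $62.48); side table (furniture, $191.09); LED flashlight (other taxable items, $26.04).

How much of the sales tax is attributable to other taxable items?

Phone case $37.60: other taxable items → 5.75% → $2.162
Umbrella $27.15: other taxable items → 5.75% → $1.561125
LED flashlight $26.04: other taxable items → 5.75% → $1.4973
Tax on other taxable items: unrounded sum = $5.220425 → $5.22

$5.22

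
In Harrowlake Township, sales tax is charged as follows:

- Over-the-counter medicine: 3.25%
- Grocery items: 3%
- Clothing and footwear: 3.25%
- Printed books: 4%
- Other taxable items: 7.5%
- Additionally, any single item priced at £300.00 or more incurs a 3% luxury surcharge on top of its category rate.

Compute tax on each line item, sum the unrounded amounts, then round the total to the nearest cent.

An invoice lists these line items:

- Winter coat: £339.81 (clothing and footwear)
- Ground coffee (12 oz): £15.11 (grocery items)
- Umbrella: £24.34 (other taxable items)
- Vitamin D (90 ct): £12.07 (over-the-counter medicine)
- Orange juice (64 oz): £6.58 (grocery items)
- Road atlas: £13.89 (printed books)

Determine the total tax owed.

Winter coat £339.81: clothing and footwear → 3.25% + 3% surcharge = 6.25% → £21.238125
Ground coffee (12 oz) £15.11: grocery items → 3% → £0.4533
Umbrella £24.34: other taxable items → 7.5% → £1.8255
Vitamin D (90 ct) £12.07: over-the-counter medicine → 3.25% → £0.392275
Orange juice (64 oz) £6.58: grocery items → 3% → £0.1974
Road atlas £13.89: printed books → 4% → £0.5556
Unrounded tax sum = £24.6622 → £24.66

£24.66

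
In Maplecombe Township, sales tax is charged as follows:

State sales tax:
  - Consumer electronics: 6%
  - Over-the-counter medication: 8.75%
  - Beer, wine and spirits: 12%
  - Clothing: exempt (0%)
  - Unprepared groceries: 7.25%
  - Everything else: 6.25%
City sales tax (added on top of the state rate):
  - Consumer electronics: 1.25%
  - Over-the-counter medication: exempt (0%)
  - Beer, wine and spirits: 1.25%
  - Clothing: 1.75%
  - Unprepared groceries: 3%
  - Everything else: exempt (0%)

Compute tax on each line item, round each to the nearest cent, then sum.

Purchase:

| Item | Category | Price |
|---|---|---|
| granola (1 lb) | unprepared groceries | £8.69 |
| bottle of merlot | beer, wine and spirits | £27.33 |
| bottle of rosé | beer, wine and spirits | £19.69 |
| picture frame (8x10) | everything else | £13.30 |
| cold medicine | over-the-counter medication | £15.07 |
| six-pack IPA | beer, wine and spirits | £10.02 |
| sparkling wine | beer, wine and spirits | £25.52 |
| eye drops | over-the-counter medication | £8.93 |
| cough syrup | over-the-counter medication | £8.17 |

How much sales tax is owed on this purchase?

£15.47

Granola (1 lb) £8.69: unprepared groceries → 7.25% + 3% city = 10.25% → £0.89
Bottle of merlot £27.33: beer, wine and spirits → 12% + 1.25% city = 13.25% → £3.62
Bottle of rosé £19.69: beer, wine and spirits → 12% + 1.25% city = 13.25% → £2.61
Picture frame (8x10) £13.30: everything else → 6.25% + 0% city = 6.25% → £0.83
Cold medicine £15.07: over-the-counter medication → 8.75% + 0% city = 8.75% → £1.32
Six-pack IPA £10.02: beer, wine and spirits → 12% + 1.25% city = 13.25% → £1.33
Sparkling wine £25.52: beer, wine and spirits → 12% + 1.25% city = 13.25% → £3.38
Eye drops £8.93: over-the-counter medication → 8.75% + 0% city = 8.75% → £0.78
Cough syrup £8.17: over-the-counter medication → 8.75% + 0% city = 8.75% → £0.71
Total tax = £0.89 + £3.62 + £2.61 + £0.83 + £1.32 + £1.33 + £3.38 + £0.78 + £0.71 = £15.47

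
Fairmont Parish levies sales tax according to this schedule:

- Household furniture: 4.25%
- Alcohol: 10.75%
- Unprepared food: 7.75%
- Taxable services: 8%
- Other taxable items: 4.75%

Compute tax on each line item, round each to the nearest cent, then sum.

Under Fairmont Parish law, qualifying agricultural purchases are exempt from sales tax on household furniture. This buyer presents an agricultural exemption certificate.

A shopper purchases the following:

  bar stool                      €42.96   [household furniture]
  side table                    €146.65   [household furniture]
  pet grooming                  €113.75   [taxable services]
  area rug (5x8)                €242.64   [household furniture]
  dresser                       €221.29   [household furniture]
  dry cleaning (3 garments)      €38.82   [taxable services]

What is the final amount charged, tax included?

€818.32

Bar stool €42.96: household furniture, buyer-exempt → 0% → €0.00
Side table €146.65: household furniture, buyer-exempt → 0% → €0.00
Pet grooming €113.75: taxable services → 8% → €9.10
Area rug (5x8) €242.64: household furniture, buyer-exempt → 0% → €0.00
Dresser €221.29: household furniture, buyer-exempt → 0% → €0.00
Dry cleaning (3 garments) €38.82: taxable services → 8% → €3.11
Subtotal = €806.11; tax = €12.21; total due = €818.32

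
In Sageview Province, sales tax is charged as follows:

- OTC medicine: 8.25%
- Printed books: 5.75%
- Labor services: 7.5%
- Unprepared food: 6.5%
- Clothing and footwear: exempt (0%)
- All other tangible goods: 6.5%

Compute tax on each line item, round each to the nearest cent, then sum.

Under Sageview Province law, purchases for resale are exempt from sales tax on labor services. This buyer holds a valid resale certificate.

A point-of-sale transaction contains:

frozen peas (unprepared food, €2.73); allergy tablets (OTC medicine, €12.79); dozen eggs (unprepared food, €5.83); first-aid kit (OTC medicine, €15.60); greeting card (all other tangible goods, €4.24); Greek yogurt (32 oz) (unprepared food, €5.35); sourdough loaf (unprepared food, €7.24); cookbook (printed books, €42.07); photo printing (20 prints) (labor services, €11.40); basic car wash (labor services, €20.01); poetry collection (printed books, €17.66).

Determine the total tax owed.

Frozen peas €2.73: unprepared food → 6.5% → €0.18
Allergy tablets €12.79: OTC medicine → 8.25% → €1.06
Dozen eggs €5.83: unprepared food → 6.5% → €0.38
First-aid kit €15.60: OTC medicine → 8.25% → €1.29
Greeting card €4.24: all other tangible goods → 6.5% → €0.28
Greek yogurt (32 oz) €5.35: unprepared food → 6.5% → €0.35
Sourdough loaf €7.24: unprepared food → 6.5% → €0.47
Cookbook €42.07: printed books → 5.75% → €2.42
Photo printing (20 prints) €11.40: labor services, buyer-exempt → 0% → €0.00
Basic car wash €20.01: labor services, buyer-exempt → 0% → €0.00
Poetry collection €17.66: printed books → 5.75% → €1.02
Total tax = €0.18 + €1.06 + €0.38 + €1.29 + €0.28 + €0.35 + €0.47 + €2.42 + €1.02 = €7.45

€7.45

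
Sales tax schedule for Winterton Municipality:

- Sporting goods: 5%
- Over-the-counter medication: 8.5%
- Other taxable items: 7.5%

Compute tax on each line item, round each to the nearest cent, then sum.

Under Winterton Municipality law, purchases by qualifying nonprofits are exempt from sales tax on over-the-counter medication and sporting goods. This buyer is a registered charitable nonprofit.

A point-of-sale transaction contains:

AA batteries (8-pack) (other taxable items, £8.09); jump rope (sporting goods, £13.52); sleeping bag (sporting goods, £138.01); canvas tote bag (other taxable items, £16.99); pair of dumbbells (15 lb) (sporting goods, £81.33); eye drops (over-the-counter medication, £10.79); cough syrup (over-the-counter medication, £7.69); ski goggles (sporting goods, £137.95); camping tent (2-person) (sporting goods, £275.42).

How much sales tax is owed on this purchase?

AA batteries (8-pack) £8.09: other taxable items → 7.5% → £0.61
Jump rope £13.52: sporting goods, buyer-exempt → 0% → £0.00
Sleeping bag £138.01: sporting goods, buyer-exempt → 0% → £0.00
Canvas tote bag £16.99: other taxable items → 7.5% → £1.27
Pair of dumbbells (15 lb) £81.33: sporting goods, buyer-exempt → 0% → £0.00
Eye drops £10.79: over-the-counter medication, buyer-exempt → 0% → £0.00
Cough syrup £7.69: over-the-counter medication, buyer-exempt → 0% → £0.00
Ski goggles £137.95: sporting goods, buyer-exempt → 0% → £0.00
Camping tent (2-person) £275.42: sporting goods, buyer-exempt → 0% → £0.00
Total tax = £0.61 + £1.27 = £1.88

£1.88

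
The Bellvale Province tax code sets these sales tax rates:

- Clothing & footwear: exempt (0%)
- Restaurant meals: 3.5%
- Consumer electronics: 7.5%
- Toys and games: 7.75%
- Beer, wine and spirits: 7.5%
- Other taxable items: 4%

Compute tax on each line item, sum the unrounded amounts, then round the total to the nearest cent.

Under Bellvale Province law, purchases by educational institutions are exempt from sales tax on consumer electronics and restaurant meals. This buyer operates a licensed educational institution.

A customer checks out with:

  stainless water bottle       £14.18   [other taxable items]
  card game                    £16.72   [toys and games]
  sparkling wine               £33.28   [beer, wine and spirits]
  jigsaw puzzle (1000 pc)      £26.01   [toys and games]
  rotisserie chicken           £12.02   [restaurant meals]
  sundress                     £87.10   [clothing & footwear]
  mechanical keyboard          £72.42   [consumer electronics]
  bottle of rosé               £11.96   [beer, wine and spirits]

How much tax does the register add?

Stainless water bottle £14.18: other taxable items → 4% → £0.5672
Card game £16.72: toys and games → 7.75% → £1.2958
Sparkling wine £33.28: beer, wine and spirits → 7.5% → £2.496
Jigsaw puzzle (1000 pc) £26.01: toys and games → 7.75% → £2.015775
Rotisserie chicken £12.02: restaurant meals, buyer-exempt → 0% → £0.00
Sundress £87.10: clothing & footwear → 0% → £0.00
Mechanical keyboard £72.42: consumer electronics, buyer-exempt → 0% → £0.00
Bottle of rosé £11.96: beer, wine and spirits → 7.5% → £0.897
Unrounded tax sum = £7.271775 → £7.27

£7.27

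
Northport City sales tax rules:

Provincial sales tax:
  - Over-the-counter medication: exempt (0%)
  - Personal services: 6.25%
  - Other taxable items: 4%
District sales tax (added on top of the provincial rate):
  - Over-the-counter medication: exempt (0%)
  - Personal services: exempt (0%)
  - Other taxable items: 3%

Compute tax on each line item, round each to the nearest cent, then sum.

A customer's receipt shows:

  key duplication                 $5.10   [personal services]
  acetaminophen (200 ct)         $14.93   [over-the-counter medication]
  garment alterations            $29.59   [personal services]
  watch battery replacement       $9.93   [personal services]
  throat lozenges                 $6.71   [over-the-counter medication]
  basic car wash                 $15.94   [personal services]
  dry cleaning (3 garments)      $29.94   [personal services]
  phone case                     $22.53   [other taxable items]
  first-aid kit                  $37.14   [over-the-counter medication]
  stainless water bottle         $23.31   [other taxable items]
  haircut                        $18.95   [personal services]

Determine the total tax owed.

$10.05

Key duplication $5.10: personal services → 6.25% + 0% district = 6.25% → $0.32
Acetaminophen (200 ct) $14.93: over-the-counter medication → 0% + 0% district = 0% → $0.00
Garment alterations $29.59: personal services → 6.25% + 0% district = 6.25% → $1.85
Watch battery replacement $9.93: personal services → 6.25% + 0% district = 6.25% → $0.62
Throat lozenges $6.71: over-the-counter medication → 0% + 0% district = 0% → $0.00
Basic car wash $15.94: personal services → 6.25% + 0% district = 6.25% → $1.00
Dry cleaning (3 garments) $29.94: personal services → 6.25% + 0% district = 6.25% → $1.87
Phone case $22.53: other taxable items → 4% + 3% district = 7% → $1.58
First-aid kit $37.14: over-the-counter medication → 0% + 0% district = 0% → $0.00
Stainless water bottle $23.31: other taxable items → 4% + 3% district = 7% → $1.63
Haircut $18.95: personal services → 6.25% + 0% district = 6.25% → $1.18
Total tax = $0.32 + $1.85 + $0.62 + $1.00 + $1.87 + $1.58 + $1.63 + $1.18 = $10.05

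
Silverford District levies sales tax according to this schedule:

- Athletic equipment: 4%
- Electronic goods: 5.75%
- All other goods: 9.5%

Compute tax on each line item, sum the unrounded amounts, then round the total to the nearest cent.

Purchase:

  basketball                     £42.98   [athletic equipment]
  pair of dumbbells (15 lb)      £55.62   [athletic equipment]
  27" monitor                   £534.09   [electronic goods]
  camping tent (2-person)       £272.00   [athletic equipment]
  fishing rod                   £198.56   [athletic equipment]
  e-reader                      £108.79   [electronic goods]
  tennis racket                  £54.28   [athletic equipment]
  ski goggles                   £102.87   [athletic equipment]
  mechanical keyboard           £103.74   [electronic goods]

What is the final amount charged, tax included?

Basketball £42.98: athletic equipment → 4% → £1.7192
Pair of dumbbells (15 lb) £55.62: athletic equipment → 4% → £2.2248
27" monitor £534.09: electronic goods → 5.75% → £30.710175
Camping tent (2-person) £272.00: athletic equipment → 4% → £10.88
Fishing rod £198.56: athletic equipment → 4% → £7.9424
E-reader £108.79: electronic goods → 5.75% → £6.255425
Tennis racket £54.28: athletic equipment → 4% → £2.1712
Ski goggles £102.87: athletic equipment → 4% → £4.1148
Mechanical keyboard £103.74: electronic goods → 5.75% → £5.96505
Subtotal = £1472.93; unrounded tax = £71.98305 → £71.98; total due = £1544.91

£1544.91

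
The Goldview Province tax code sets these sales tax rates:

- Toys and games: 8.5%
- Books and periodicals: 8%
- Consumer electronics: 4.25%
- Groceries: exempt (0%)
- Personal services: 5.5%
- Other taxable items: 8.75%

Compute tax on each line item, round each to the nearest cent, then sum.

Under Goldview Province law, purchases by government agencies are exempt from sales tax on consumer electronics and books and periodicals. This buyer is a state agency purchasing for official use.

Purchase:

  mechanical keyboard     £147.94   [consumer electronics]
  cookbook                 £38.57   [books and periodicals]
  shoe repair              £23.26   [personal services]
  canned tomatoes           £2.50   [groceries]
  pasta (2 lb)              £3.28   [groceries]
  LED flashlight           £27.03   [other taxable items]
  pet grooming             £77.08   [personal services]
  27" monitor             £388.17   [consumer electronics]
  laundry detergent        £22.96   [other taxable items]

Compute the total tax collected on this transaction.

£9.90

Mechanical keyboard £147.94: consumer electronics, buyer-exempt → 0% → £0.00
Cookbook £38.57: books and periodicals, buyer-exempt → 0% → £0.00
Shoe repair £23.26: personal services → 5.5% → £1.28
Canned tomatoes £2.50: groceries → 0% → £0.00
Pasta (2 lb) £3.28: groceries → 0% → £0.00
LED flashlight £27.03: other taxable items → 8.75% → £2.37
Pet grooming £77.08: personal services → 5.5% → £4.24
27" monitor £388.17: consumer electronics, buyer-exempt → 0% → £0.00
Laundry detergent £22.96: other taxable items → 8.75% → £2.01
Total tax = £1.28 + £2.37 + £4.24 + £2.01 = £9.90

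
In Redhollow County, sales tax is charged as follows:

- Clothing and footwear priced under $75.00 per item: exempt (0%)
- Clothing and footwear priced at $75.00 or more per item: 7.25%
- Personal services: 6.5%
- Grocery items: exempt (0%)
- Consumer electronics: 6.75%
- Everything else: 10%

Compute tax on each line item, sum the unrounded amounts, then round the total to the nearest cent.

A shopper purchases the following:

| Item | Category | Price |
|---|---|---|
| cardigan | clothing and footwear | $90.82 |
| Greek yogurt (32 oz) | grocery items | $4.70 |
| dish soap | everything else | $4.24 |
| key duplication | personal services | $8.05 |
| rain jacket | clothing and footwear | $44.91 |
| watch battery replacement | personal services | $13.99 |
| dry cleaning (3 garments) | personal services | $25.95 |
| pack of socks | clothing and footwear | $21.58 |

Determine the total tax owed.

$10.13

Cardigan $90.82: clothing and footwear, $75.00 or more → 7.25% → $6.58445
Greek yogurt (32 oz) $4.70: grocery items → 0% → $0.00
Dish soap $4.24: everything else → 10% → $0.424
Key duplication $8.05: personal services → 6.5% → $0.52325
Rain jacket $44.91: clothing and footwear, under $75.00 → 0% → $0.00
Watch battery replacement $13.99: personal services → 6.5% → $0.90935
Dry cleaning (3 garments) $25.95: personal services → 6.5% → $1.68675
Pack of socks $21.58: clothing and footwear, under $75.00 → 0% → $0.00
Unrounded tax sum = $10.1278 → $10.13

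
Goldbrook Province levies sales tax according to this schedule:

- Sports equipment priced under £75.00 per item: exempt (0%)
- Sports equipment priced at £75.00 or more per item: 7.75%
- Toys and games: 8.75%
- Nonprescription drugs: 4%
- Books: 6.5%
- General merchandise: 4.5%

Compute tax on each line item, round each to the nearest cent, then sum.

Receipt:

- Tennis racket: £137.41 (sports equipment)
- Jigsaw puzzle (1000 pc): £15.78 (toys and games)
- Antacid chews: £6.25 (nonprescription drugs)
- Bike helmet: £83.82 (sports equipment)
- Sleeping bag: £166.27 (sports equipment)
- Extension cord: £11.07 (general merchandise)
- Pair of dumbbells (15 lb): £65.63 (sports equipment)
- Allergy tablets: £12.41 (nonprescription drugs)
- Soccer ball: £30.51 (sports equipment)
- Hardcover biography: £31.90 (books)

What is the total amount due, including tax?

Tennis racket £137.41: sports equipment, £75.00 or more → 7.75% → £10.65
Jigsaw puzzle (1000 pc) £15.78: toys and games → 8.75% → £1.38
Antacid chews £6.25: nonprescription drugs → 4% → £0.25
Bike helmet £83.82: sports equipment, £75.00 or more → 7.75% → £6.50
Sleeping bag £166.27: sports equipment, £75.00 or more → 7.75% → £12.89
Extension cord £11.07: general merchandise → 4.5% → £0.50
Pair of dumbbells (15 lb) £65.63: sports equipment, under £75.00 → 0% → £0.00
Allergy tablets £12.41: nonprescription drugs → 4% → £0.50
Soccer ball £30.51: sports equipment, under £75.00 → 0% → £0.00
Hardcover biography £31.90: books → 6.5% → £2.07
Subtotal = £561.05; tax = £34.74; total due = £595.79

£595.79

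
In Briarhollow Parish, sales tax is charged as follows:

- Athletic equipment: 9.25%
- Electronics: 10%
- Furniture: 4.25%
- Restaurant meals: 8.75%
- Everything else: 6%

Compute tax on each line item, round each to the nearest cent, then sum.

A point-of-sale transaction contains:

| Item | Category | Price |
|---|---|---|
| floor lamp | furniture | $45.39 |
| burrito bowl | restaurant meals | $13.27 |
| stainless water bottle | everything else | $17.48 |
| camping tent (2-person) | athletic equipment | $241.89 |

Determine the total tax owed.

$26.51

Floor lamp $45.39: furniture → 4.25% → $1.93
Burrito bowl $13.27: restaurant meals → 8.75% → $1.16
Stainless water bottle $17.48: everything else → 6% → $1.05
Camping tent (2-person) $241.89: athletic equipment → 9.25% → $22.37
Total tax = $1.93 + $1.16 + $1.05 + $22.37 = $26.51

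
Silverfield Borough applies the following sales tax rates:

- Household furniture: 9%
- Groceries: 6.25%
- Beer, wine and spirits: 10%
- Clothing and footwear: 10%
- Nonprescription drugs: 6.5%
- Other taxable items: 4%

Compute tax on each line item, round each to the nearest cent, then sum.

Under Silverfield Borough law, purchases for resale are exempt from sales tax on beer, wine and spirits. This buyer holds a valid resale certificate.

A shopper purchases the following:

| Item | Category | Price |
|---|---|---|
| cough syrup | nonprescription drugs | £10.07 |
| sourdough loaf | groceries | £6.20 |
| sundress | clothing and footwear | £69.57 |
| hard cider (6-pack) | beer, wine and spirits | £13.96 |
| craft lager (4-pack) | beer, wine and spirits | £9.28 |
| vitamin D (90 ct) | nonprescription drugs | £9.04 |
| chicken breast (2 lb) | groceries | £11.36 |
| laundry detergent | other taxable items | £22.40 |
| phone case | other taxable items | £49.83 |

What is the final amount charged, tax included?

Cough syrup £10.07: nonprescription drugs → 6.5% → £0.65
Sourdough loaf £6.20: groceries → 6.25% → £0.39
Sundress £69.57: clothing and footwear → 10% → £6.96
Hard cider (6-pack) £13.96: beer, wine and spirits, buyer-exempt → 0% → £0.00
Craft lager (4-pack) £9.28: beer, wine and spirits, buyer-exempt → 0% → £0.00
Vitamin D (90 ct) £9.04: nonprescription drugs → 6.5% → £0.59
Chicken breast (2 lb) £11.36: groceries → 6.25% → £0.71
Laundry detergent £22.40: other taxable items → 4% → £0.90
Phone case £49.83: other taxable items → 4% → £1.99
Subtotal = £201.71; tax = £12.19; total due = £213.90

£213.90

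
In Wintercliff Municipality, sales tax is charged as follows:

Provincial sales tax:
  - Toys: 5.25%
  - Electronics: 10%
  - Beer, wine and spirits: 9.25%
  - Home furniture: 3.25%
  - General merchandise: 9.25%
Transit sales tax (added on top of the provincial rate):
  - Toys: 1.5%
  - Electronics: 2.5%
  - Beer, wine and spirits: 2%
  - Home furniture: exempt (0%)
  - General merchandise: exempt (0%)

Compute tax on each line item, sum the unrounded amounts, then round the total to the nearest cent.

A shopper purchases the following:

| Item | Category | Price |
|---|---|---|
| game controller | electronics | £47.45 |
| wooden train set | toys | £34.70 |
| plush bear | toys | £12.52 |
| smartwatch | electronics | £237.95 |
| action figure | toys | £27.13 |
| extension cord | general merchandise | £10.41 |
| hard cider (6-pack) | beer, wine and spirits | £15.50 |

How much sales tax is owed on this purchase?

£43.40

Game controller £47.45: electronics → 10% + 2.5% transit = 12.5% → £5.93125
Wooden train set £34.70: toys → 5.25% + 1.5% transit = 6.75% → £2.34225
Plush bear £12.52: toys → 5.25% + 1.5% transit = 6.75% → £0.8451
Smartwatch £237.95: electronics → 10% + 2.5% transit = 12.5% → £29.74375
Action figure £27.13: toys → 5.25% + 1.5% transit = 6.75% → £1.831275
Extension cord £10.41: general merchandise → 9.25% + 0% transit = 9.25% → £0.962925
Hard cider (6-pack) £15.50: beer, wine and spirits → 9.25% + 2% transit = 11.25% → £1.74375
Unrounded tax sum = £43.4003 → £43.40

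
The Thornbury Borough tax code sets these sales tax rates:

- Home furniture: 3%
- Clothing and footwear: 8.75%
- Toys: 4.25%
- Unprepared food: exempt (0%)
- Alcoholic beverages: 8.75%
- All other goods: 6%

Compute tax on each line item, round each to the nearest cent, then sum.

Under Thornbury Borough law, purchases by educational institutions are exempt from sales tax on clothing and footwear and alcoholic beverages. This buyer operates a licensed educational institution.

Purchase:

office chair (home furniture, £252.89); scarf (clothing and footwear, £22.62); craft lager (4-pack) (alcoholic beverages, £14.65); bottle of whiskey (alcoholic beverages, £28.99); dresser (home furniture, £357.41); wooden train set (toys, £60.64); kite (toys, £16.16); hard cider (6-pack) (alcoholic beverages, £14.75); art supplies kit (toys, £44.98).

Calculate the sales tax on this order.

Office chair £252.89: home furniture → 3% → £7.59
Scarf £22.62: clothing and footwear, buyer-exempt → 0% → £0.00
Craft lager (4-pack) £14.65: alcoholic beverages, buyer-exempt → 0% → £0.00
Bottle of whiskey £28.99: alcoholic beverages, buyer-exempt → 0% → £0.00
Dresser £357.41: home furniture → 3% → £10.72
Wooden train set £60.64: toys → 4.25% → £2.58
Kite £16.16: toys → 4.25% → £0.69
Hard cider (6-pack) £14.75: alcoholic beverages, buyer-exempt → 0% → £0.00
Art supplies kit £44.98: toys → 4.25% → £1.91
Total tax = £7.59 + £10.72 + £2.58 + £0.69 + £1.91 = £23.49

£23.49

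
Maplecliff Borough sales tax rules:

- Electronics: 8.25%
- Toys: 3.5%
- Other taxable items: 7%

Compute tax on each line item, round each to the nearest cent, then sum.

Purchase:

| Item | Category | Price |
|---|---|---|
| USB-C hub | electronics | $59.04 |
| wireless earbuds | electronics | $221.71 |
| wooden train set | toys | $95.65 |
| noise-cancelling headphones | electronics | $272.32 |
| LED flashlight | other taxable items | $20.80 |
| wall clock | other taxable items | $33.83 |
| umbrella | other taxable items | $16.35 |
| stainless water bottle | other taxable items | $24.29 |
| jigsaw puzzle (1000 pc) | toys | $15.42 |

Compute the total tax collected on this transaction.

$56.19

USB-C hub $59.04: electronics → 8.25% → $4.87
Wireless earbuds $221.71: electronics → 8.25% → $18.29
Wooden train set $95.65: toys → 3.5% → $3.35
Noise-cancelling headphones $272.32: electronics → 8.25% → $22.47
LED flashlight $20.80: other taxable items → 7% → $1.46
Wall clock $33.83: other taxable items → 7% → $2.37
Umbrella $16.35: other taxable items → 7% → $1.14
Stainless water bottle $24.29: other taxable items → 7% → $1.70
Jigsaw puzzle (1000 pc) $15.42: toys → 3.5% → $0.54
Total tax = $4.87 + $18.29 + $3.35 + $22.47 + $1.46 + $2.37 + $1.14 + $1.70 + $0.54 = $56.19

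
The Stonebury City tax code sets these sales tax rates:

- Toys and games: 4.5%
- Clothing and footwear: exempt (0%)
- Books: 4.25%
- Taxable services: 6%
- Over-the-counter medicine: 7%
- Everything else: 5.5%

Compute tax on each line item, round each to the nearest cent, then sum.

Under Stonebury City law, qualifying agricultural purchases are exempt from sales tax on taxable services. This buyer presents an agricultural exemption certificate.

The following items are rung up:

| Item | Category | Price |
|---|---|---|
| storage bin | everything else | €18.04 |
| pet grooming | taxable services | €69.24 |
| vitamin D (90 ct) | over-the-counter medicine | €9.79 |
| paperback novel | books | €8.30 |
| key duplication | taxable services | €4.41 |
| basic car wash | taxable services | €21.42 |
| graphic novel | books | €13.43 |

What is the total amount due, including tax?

€147.23

Storage bin €18.04: everything else → 5.5% → €0.99
Pet grooming €69.24: taxable services, buyer-exempt → 0% → €0.00
Vitamin D (90 ct) €9.79: over-the-counter medicine → 7% → €0.69
Paperback novel €8.30: books → 4.25% → €0.35
Key duplication €4.41: taxable services, buyer-exempt → 0% → €0.00
Basic car wash €21.42: taxable services, buyer-exempt → 0% → €0.00
Graphic novel €13.43: books → 4.25% → €0.57
Subtotal = €144.63; tax = €2.60; total due = €147.23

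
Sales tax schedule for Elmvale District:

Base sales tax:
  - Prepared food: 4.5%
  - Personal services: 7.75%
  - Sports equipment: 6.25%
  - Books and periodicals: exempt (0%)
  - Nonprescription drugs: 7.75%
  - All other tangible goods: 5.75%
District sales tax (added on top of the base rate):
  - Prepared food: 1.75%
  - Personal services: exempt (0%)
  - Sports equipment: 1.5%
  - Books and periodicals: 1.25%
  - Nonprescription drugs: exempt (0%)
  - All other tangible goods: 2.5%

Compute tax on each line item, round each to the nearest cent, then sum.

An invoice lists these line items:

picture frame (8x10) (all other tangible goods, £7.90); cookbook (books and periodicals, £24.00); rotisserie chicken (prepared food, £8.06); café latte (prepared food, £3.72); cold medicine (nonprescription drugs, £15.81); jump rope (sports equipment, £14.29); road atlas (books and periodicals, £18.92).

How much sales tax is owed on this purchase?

Picture frame (8x10) £7.90: all other tangible goods → 5.75% + 2.5% district = 8.25% → £0.65
Cookbook £24.00: books and periodicals → 0% + 1.25% district = 1.25% → £0.30
Rotisserie chicken £8.06: prepared food → 4.5% + 1.75% district = 6.25% → £0.50
Café latte £3.72: prepared food → 4.5% + 1.75% district = 6.25% → £0.23
Cold medicine £15.81: nonprescription drugs → 7.75% + 0% district = 7.75% → £1.23
Jump rope £14.29: sports equipment → 6.25% + 1.5% district = 7.75% → £1.11
Road atlas £18.92: books and periodicals → 0% + 1.25% district = 1.25% → £0.24
Total tax = £0.65 + £0.30 + £0.50 + £0.23 + £1.23 + £1.11 + £0.24 = £4.26

£4.26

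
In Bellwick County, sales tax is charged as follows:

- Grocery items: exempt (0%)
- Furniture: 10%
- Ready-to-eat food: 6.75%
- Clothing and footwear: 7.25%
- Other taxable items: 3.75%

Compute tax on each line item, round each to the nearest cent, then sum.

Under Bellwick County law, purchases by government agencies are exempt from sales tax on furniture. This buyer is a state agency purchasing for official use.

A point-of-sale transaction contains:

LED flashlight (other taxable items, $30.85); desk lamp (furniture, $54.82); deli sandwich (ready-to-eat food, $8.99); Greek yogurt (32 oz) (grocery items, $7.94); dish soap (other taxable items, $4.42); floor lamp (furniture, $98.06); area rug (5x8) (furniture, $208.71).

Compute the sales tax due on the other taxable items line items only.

$1.33

LED flashlight $30.85: other taxable items → 3.75% → $1.16
Dish soap $4.42: other taxable items → 3.75% → $0.17
Tax on other taxable items = $1.16 + $0.17 = $1.33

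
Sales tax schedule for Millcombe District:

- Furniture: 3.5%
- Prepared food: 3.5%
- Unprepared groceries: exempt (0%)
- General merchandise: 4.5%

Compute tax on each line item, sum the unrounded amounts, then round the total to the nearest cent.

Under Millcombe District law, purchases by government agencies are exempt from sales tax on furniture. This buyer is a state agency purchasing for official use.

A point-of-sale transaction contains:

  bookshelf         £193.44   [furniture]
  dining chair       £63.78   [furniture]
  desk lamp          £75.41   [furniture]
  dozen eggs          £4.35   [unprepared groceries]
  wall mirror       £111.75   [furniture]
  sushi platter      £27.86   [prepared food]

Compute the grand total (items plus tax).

Bookshelf £193.44: furniture, buyer-exempt → 0% → £0.00
Dining chair £63.78: furniture, buyer-exempt → 0% → £0.00
Desk lamp £75.41: furniture, buyer-exempt → 0% → £0.00
Dozen eggs £4.35: unprepared groceries → 0% → £0.00
Wall mirror £111.75: furniture, buyer-exempt → 0% → £0.00
Sushi platter £27.86: prepared food → 3.5% → £0.9751
Subtotal = £476.59; unrounded tax = £0.9751 → £0.98; total due = £477.57

£477.57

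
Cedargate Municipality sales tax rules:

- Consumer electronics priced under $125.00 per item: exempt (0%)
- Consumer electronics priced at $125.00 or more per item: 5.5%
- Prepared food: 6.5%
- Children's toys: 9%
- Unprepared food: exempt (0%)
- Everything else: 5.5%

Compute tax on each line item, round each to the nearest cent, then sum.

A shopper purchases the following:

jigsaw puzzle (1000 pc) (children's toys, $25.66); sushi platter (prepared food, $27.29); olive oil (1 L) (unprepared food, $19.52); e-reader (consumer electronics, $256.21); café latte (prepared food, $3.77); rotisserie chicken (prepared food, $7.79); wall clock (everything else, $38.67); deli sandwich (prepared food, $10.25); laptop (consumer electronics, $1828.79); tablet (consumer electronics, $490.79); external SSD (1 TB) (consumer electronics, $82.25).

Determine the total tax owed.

$149.30

Jigsaw puzzle (1000 pc) $25.66: children's toys → 9% → $2.31
Sushi platter $27.29: prepared food → 6.5% → $1.77
Olive oil (1 L) $19.52: unprepared food → 0% → $0.00
E-reader $256.21: consumer electronics, $125.00 or more → 5.5% → $14.09
Café latte $3.77: prepared food → 6.5% → $0.25
Rotisserie chicken $7.79: prepared food → 6.5% → $0.51
Wall clock $38.67: everything else → 5.5% → $2.13
Deli sandwich $10.25: prepared food → 6.5% → $0.67
Laptop $1828.79: consumer electronics, $125.00 or more → 5.5% → $100.58
Tablet $490.79: consumer electronics, $125.00 or more → 5.5% → $26.99
External SSD (1 TB) $82.25: consumer electronics, under $125.00 → 0% → $0.00
Total tax = $2.31 + $1.77 + $14.09 + $0.25 + $0.51 + $2.13 + $0.67 + $100.58 + $26.99 = $149.30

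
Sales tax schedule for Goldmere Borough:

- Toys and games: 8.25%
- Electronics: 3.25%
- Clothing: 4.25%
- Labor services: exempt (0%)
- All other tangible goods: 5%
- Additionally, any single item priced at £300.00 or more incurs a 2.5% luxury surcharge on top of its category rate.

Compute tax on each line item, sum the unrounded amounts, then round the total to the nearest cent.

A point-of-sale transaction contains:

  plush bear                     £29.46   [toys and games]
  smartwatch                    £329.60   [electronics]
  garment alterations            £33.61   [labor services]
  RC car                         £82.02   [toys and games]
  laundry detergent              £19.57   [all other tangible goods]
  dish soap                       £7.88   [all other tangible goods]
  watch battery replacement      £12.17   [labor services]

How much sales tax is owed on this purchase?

Plush bear £29.46: toys and games → 8.25% → £2.43045
Smartwatch £329.60: electronics → 3.25% + 2.5% surcharge = 5.75% → £18.952
Garment alterations £33.61: labor services → 0% → £0.00
RC car £82.02: toys and games → 8.25% → £6.76665
Laundry detergent £19.57: all other tangible goods → 5% → £0.9785
Dish soap £7.88: all other tangible goods → 5% → £0.394
Watch battery replacement £12.17: labor services → 0% → £0.00
Unrounded tax sum = £29.5216 → £29.52

£29.52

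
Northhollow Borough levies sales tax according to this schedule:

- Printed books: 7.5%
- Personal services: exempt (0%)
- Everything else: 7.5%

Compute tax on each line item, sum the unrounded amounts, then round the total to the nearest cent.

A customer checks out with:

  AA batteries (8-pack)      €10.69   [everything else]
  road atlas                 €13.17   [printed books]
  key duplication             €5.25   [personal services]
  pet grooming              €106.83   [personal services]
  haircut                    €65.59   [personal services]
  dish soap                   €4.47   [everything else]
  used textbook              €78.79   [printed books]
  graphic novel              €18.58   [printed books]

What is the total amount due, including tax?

€312.80

AA batteries (8-pack) €10.69: everything else → 7.5% → €0.80175
Road atlas €13.17: printed books → 7.5% → €0.98775
Key duplication €5.25: personal services → 0% → €0.00
Pet grooming €106.83: personal services → 0% → €0.00
Haircut €65.59: personal services → 0% → €0.00
Dish soap €4.47: everything else → 7.5% → €0.33525
Used textbook €78.79: printed books → 7.5% → €5.90925
Graphic novel €18.58: printed books → 7.5% → €1.3935
Subtotal = €303.37; unrounded tax = €9.4275 → €9.43; total due = €312.80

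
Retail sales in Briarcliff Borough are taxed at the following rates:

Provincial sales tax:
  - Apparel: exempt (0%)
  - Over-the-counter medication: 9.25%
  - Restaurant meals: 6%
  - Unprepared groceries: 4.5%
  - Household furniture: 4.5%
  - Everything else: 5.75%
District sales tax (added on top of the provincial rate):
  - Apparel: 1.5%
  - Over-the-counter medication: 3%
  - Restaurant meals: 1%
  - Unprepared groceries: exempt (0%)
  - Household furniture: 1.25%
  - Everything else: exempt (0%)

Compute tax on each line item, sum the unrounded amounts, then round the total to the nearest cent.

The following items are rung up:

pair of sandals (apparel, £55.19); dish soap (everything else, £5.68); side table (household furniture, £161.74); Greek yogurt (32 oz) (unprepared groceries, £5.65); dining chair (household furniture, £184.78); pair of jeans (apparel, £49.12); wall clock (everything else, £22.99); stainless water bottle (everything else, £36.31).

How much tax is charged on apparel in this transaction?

Pair of sandals £55.19: apparel → 0% + 1.5% district = 1.5% → £0.82785
Pair of jeans £49.12: apparel → 0% + 1.5% district = 1.5% → £0.7368
Tax on apparel: unrounded sum = £1.56465 → £1.56

£1.56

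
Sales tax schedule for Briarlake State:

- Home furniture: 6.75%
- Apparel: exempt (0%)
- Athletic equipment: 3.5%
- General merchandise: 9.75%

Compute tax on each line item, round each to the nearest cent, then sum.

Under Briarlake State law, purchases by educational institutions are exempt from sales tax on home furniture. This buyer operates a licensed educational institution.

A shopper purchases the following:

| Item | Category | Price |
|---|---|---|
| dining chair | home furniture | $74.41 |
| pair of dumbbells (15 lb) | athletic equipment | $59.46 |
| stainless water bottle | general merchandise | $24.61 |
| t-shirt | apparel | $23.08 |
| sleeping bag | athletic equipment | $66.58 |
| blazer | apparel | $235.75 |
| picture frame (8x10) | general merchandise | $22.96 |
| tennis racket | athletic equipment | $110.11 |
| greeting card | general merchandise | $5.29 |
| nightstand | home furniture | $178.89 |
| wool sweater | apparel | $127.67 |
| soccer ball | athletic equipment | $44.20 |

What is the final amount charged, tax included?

$987.98

Dining chair $74.41: home furniture, buyer-exempt → 0% → $0.00
Pair of dumbbells (15 lb) $59.46: athletic equipment → 3.5% → $2.08
Stainless water bottle $24.61: general merchandise → 9.75% → $2.40
T-shirt $23.08: apparel → 0% → $0.00
Sleeping bag $66.58: athletic equipment → 3.5% → $2.33
Blazer $235.75: apparel → 0% → $0.00
Picture frame (8x10) $22.96: general merchandise → 9.75% → $2.24
Tennis racket $110.11: athletic equipment → 3.5% → $3.85
Greeting card $5.29: general merchandise → 9.75% → $0.52
Nightstand $178.89: home furniture, buyer-exempt → 0% → $0.00
Wool sweater $127.67: apparel → 0% → $0.00
Soccer ball $44.20: athletic equipment → 3.5% → $1.55
Subtotal = $973.01; tax = $14.97; total due = $987.98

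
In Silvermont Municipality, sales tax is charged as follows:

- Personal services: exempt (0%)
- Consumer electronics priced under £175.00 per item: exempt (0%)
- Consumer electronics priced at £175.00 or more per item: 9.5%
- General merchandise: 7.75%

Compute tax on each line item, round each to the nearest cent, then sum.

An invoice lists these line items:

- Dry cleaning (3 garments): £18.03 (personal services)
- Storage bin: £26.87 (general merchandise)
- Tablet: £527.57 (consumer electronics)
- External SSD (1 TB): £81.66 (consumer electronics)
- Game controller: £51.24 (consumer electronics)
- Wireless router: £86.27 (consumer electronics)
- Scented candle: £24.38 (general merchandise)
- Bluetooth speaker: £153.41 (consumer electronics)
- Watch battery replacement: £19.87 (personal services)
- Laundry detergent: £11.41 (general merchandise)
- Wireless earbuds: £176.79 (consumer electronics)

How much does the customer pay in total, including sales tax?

£1249.27

Dry cleaning (3 garments) £18.03: personal services → 0% → £0.00
Storage bin £26.87: general merchandise → 7.75% → £2.08
Tablet £527.57: consumer electronics, £175.00 or more → 9.5% → £50.12
External SSD (1 TB) £81.66: consumer electronics, under £175.00 → 0% → £0.00
Game controller £51.24: consumer electronics, under £175.00 → 0% → £0.00
Wireless router £86.27: consumer electronics, under £175.00 → 0% → £0.00
Scented candle £24.38: general merchandise → 7.75% → £1.89
Bluetooth speaker £153.41: consumer electronics, under £175.00 → 0% → £0.00
Watch battery replacement £19.87: personal services → 0% → £0.00
Laundry detergent £11.41: general merchandise → 7.75% → £0.88
Wireless earbuds £176.79: consumer electronics, £175.00 or more → 9.5% → £16.80
Subtotal = £1177.50; tax = £71.77; total due = £1249.27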